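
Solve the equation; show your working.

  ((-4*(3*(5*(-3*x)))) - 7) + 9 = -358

Step 1. [((-4*(3*(5*(-3*x)))) - 7) + 9 = -358] subtract 9: x sits inside (… + 9), so sub: (-4*(3*(5*(-3*x)))) - 7 = -367.
Step 2. [(-4*(3*(5*(-3*x)))) - 7 = -367] peel the -7: add 7 from each side, so sub: -4*(3*(5*(-3*x))) = -360.
Step 3. [-4*(3*(5*(-3*x))) = -360] LHS = -4·(…); ÷-4 both sides. So div: 3*(5*(-3*x)) = 90.
Step 4. [3*(5*(-3*x)) = 90] 3 out front; divide by 3, so div: 5*(-3*x) = 30.
Step 5. [5*(-3*x) = 30] leading coefficient 5: divide by 5, so div: -3*x = 6.
Step 6. [-3*x = 6] divide by the outer -3. So div: x = -2.

Answer: x ∈ {-2}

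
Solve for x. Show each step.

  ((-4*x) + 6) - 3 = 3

Step 1. [((-4*x) + 6) - 3 = 3] peel the -3: add 3 from each side. So sub: (-4*x) + 6 = 6.
Step 2. [(-4*x) + 6 = 6] +6 is outermost — subtract 6 both sides, so sub: -4*x = 0.
Step 3. [-4*x = 0] -4 out front; divide by -4, so div: x = 0.

Answer: x ∈ {0}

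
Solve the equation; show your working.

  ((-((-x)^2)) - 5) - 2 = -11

Step 1. [((-((-x)^2)) - 5) - 2 = -11] -2 is outermost — add 2 both sides, so sub: (-((-x)^2)) - 5 = -9.
Step 2. [(-((-x)^2)) - 5 = -9] peel the -5: add 5 from each side. So sub: -((-x)^2) = -4.
Step 3. [-((-x)^2) = -4] flip signs both sides ⇒ neg: (-x)^2 = 4.
Step 4. [(-x)^2 = 4] √ both sides: 4 ≥ 0 gives two branches ⇒ sqrt: -x = 2 or -2.
Step 5. [-x = 2 or -2] LHS negated; negate both sides. So neg: x = -2 or 2.

Answer: x ∈ {-2, 2}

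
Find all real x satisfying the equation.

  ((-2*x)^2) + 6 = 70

Step 1. [((-2*x)^2) + 6 = 70] 6 comes off first (subtract 6), so sub: (-2*x)^2 = 64.
Step 2. [(-2*x)^2 = 64] 64 ≥ 0, LHS is (·)² — take ±√. So sqrt: -2*x = 8 or -8.
Step 3. [-2*x = 8 or -8] leading coefficient -2: divide by -2 ⇒ div: x = -4 or 4.

Answer: x ∈ {-4, 4}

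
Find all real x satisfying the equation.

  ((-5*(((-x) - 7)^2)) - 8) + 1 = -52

Step 1. [((-5*(((-x) - 7)^2)) - 8) + 1 = -52] 1 comes off first (subtract 1). So sub: (-5*(((-x) - 7)^2)) - 8 = -53.
Step 2. [(-5*(((-x) - 7)^2)) - 8 = -53] -8 is outermost — add 8 both sides. So sub: -5*(((-x) - 7)^2) = -45.
Step 3. [-5*(((-x) - 7)^2) = -45] leading coefficient -5: divide by -5 ⇒ div: ((-x) - 7)^2 = 9.
Step 4. [((-x) - 7)^2 = 9] LHS squared, RHS 9 ≥ 0: apply √ (±), so sqrt: (-x) - 7 = 3 or -3.
Step 5. [(-x) - 7 = 3 or -3] -7 is outermost — add 7 both sides. So sub: -x = 10 or 4.
Step 6. [-x = 10 or 4] flip signs both sides. So neg: x = -10 or -4.

Answer: x ∈ {-10, -4}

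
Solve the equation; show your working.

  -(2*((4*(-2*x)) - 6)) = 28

Step 1. [-(2*((4*(-2*x)) - 6)) = 28] leading − — multiply by −1, so neg: 2*((4*(-2*x)) - 6) = -28.
Step 2. [2*((4*(-2*x)) - 6) = -28] leading coefficient 2: divide by 2 ⇒ div: (4*(-2*x)) - 6 = -14.
Step 3. [(4*(-2*x)) - 6 = -14] peel the -6: add 6 from each side, so sub: 4*(-2*x) = -8.
Step 4. [4*(-2*x) = -8] 4 out front; divide by 4 ⇒ div: -2*x = -2.
Step 5. [-2*x = -2] divide by the outer -2 ⇒ div: x = 1.

Answer: x ∈ {1}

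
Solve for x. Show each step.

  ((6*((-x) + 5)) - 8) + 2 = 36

Step 1. [((6*((-x) + 5)) - 8) + 2 = 36] +2 is outermost — subtract 2 both sides ⇒ sub: (6*((-x) + 5)) - 8 = 34.
Step 2. [(6*((-x) + 5)) - 8 = 34] -8 is outermost — add 8 both sides. So sub: 6*((-x) + 5) = 42.
Step 3. [6*((-x) + 5) = 42] LHS = 6·(…); ÷6 both sides. So div: (-x) + 5 = 7.
Step 4. [(-x) + 5 = 7] peel the +5: subtract 5 from each side, so sub: -x = 2.
Step 5. [-x = 2] LHS negated; negate both sides. So neg: x = -2.

Answer: x ∈ {-2}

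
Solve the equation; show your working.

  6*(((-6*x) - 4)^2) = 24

Step 1. [6*(((-6*x) - 4)^2) = 24] LHS = 6·(…); ÷6 both sides, so div: ((-6*x) - 4)^2 = 4.
Step 2. [((-6*x) - 4)^2 = 4] 4 ≥ 0, LHS is (·)² — take ±√ ⇒ sqrt: (-6*x) - 4 = 2 or -2.
Step 3. [(-6*x) - 4 = 2 or -2] -4 is outermost — add 4 both sides ⇒ sub: -6*x = 6 or 2.
Step 4. [-6*x = 6 or 2] -6 out front; divide by -6. So div: x = -1 or -1/3.

Answer: x ∈ {-1, -1/3}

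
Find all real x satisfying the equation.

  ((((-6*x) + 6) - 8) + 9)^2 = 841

Step 1. [((((-6*x) + 6) - 8) + 9)^2 = 841] LHS squared, RHS 841 ≥ 0: apply √ (±), so sqrt: (((-6*x) + 6) - 8) + 9 = 29 or -29.
Step 2. [(((-6*x) + 6) - 8) + 9 = 29 or -29] 9 comes off first (subtract 9). So sub: ((-6*x) + 6) - 8 = 20 or -38.
Step 3. [((-6*x) + 6) - 8 = 20 or -38] the outer -8 inverts by adding 8. So sub: (-6*x) + 6 = 28 or -30.
Step 4. [(-6*x) + 6 = 28 or -30] subtract 6: x sits inside (… + 6), so sub: -6*x = 22 or -36.
Step 5. [-6*x = 22 or -36] LHS = -6·(…); ÷-6 both sides. So div: x = -11/3 or 6.

Answer: x ∈ {-11/3, 6}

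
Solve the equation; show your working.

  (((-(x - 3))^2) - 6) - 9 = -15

Step 1. [(((-(x - 3))^2) - 6) - 9 = -15] add 9: x sits inside (… - 9). So sub: ((-(x - 3))^2) - 6 = -6.
Step 2. [((-(x - 3))^2) - 6 = -6] 6 comes off first (add 6). So sub: (-(x - 3))^2 = 0.
Step 3. [(-(x - 3))^2 = 0] 0 ≥ 0, LHS is (·)² — take ±√ ⇒ sqrt: -(x - 3) = 0.
Step 4. [-(x - 3) = 0] LHS negated; negate both sides, so neg: x - 3 = 0.
Step 5. [x - 3 = 0] -3 is outermost — add 3 both sides ⇒ sub: x = 3.

Answer: x ∈ {3}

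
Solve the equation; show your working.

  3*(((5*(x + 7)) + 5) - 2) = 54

Step 1. [3*(((5*(x + 7)) + 5) - 2) = 54] leading coefficient 3: divide by 3, so div: ((5*(x + 7)) + 5) - 2 = 18.
Step 2. [((5*(x + 7)) + 5) - 2 = 18] add 2: x sits inside (… - 2), so sub: (5*(x + 7)) + 5 = 20.
Step 3. [(5*(x + 7)) + 5 = 20] +5 is outermost — subtract 5 both sides ⇒ sub: 5*(x + 7) = 15.
Step 4. [5*(x + 7) = 15] divide by the outer 5. So div: x + 7 = 3.
Step 5. [x + 7 = 3] +7 is outermost — subtract 7 both sides. So sub: x = -4.

Answer: x ∈ {-4}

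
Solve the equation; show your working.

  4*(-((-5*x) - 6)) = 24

Step 1. [4*(-((-5*x) - 6)) = 24] 4·(inner) — divide through by 4. So div: -((-5*x) - 6) = 6.
Step 2. [-((-5*x) - 6) = 6] LHS negated; negate both sides. So neg: (-5*x) - 6 = -6.
Step 3. [(-5*x) - 6 = -6] the outer -6 inverts by adding 6, so sub: -5*x = 0.
Step 4. [-5*x = 0] leading coefficient -5: divide by -5 ⇒ div: x = 0.

Answer: x ∈ {0}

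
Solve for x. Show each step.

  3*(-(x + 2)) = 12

Step 1. [3*(-(x + 2)) = 12] LHS = 3·(…); ÷3 both sides, so div: -(x + 2) = 4.
Step 2. [-(x + 2) = 4] LHS negated; negate both sides ⇒ neg: x + 2 = -4.
Step 3. [x + 2 = -4] the outer +2 inverts by subtracting 2, so sub: x = -6.

Answer: x ∈ {-6}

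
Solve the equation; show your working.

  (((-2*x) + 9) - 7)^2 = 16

Step 1. [(((-2*x) + 9) - 7)^2 = 16] √ both sides: 16 ≥ 0 gives two branches, so sqrt: ((-2*x) + 9) - 7 = 4 or -4.
Step 2. [((-2*x) + 9) - 7 = 4 or -4] add 7: x sits inside (… - 7). So sub: (-2*x) + 9 = 11 or 3.
Step 3. [(-2*x) + 9 = 11 or 3] +9 is outermost — subtract 9 both sides, so sub: -2*x = 2 or -6.
Step 4. [-2*x = 2 or -6] -2·(inner) — divide through by -2. So div: x = -1 or 3.

Answer: x ∈ {-1, 3}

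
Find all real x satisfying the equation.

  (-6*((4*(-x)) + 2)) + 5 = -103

Step 1. [(-6*((4*(-x)) + 2)) + 5 = -103] +5 is outermost — subtract 5 both sides ⇒ sub: -6*((4*(-x)) + 2) = -108.
Step 2. [-6*((4*(-x)) + 2) = -108] -6·(inner) — divide through by -6 ⇒ div: (4*(-x)) + 2 = 18.
Step 3. [(4*(-x)) + 2 = 18] 2 comes off first (subtract 2), so sub: 4*(-x) = 16.
Step 4. [4*(-x) = 16] 4·(inner) — divide through by 4. So div: -x = 4.
Step 5. [-x = 4] leading − — multiply by −1 ⇒ neg: x = -4.

Answer: x ∈ {-4}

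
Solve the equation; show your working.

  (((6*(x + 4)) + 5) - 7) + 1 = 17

Step 1. [(((6*(x + 4)) + 5) - 7) + 1 = 17] the outer +1 inverts by subtracting 1 ⇒ sub: ((6*(x + 4)) + 5) - 7 = 16.
Step 2. [((6*(x + 4)) + 5) - 7 = 16] -7 is outermost — add 7 both sides, so sub: (6*(x + 4)) + 5 = 23.
Step 3. [(6*(x + 4)) + 5 = 23] the outer +5 inverts by subtracting 5. So sub: 6*(x + 4) = 18.
Step 4. [6*(x + 4) = 18] 6·(inner) — divide through by 6, so div: x + 4 = 3.
Step 5. [x + 4 = 3] 4 comes off first (subtract 4). So sub: x = -1.

Answer: x ∈ {-1}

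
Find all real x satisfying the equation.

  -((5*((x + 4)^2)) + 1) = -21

Step 1. [-((5*((x + 4)^2)) + 1) = -21] flip signs both sides ⇒ neg: (5*((x + 4)^2)) + 1 = 21.
Step 2. [(5*((x + 4)^2)) + 1 = 21] peel the +1: subtract 1 from each side, so sub: 5*((x + 4)^2) = 20.
Step 3. [5*((x + 4)^2) = 20] 5·(inner) — divide through by 5. So div: (x + 4)^2 = 4.
Step 4. [(x + 4)^2 = 4] 4 ≥ 0, LHS is (·)² — take ±√, so sqrt: x + 4 = 2 or -2.
Step 5. [x + 4 = 2 or -2] +4 is outermost — subtract 4 both sides ⇒ sub: x = -2 or -6.

Answer: x ∈ {-6, -2}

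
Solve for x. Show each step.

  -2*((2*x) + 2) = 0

Step 1. [-2*((2*x) + 2) = 0] leading coefficient -2: divide by -2 ⇒ div: (2*x) + 2 = 0.
Step 2. [(2*x) + 2 = 0] common factor 2 (LHS and 0) — divide through. So factor: x + 1 = 0.
Step 3. [x + 1 = 0] peel the +1: subtract 1 from each side. So sub: x = -1.

Answer: x ∈ {-1}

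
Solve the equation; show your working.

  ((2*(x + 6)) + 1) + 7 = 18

Step 1. [((2*(x + 6)) + 1) + 7 = 18] subtract 7: x sits inside (… + 7). So sub: (2*(x + 6)) + 1 = 11.
Step 2. [(2*(x + 6)) + 1 = 11] subtract 1: x sits inside (… + 1) ⇒ sub: 2*(x + 6) = 10.
Step 3. [2*(x + 6) = 10] leading coefficient 2: divide by 2, so div: x + 6 = 5.
Step 4. [x + 6 = 5] the outer +6 inverts by subtracting 6. So sub: x = -1.

Answer: x ∈ {-1}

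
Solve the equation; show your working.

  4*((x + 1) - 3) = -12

Step 1. [4*((x + 1) - 3) = -12] divide by the outer 4, so div: (x + 1) - 3 = -3.
Step 2. [(x + 1) - 3 = -3] -3 is outermost — add 3 both sides. So sub: x + 1 = 0.
Step 3. [x + 1 = 0] peel the +1: subtract 1 from each side. So sub: x = -1.

Answer: x ∈ {-1}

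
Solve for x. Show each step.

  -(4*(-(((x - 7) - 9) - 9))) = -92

Step 1. [-(4*(-(((x - 7) - 9) - 9))) = -92] LHS negated; negate both sides. So neg: 4*(-(((x - 7) - 9) - 9)) = 92.
Step 2. [4*(-(((x - 7) - 9) - 9)) = 92] 4 out front; divide by 4 ⇒ div: -(((x - 7) - 9) - 9) = 23.
Step 3. [-(((x - 7) - 9) - 9) = 23] LHS negated; negate both sides. So neg: ((x - 7) - 9) - 9 = -23.
Step 4. [((x - 7) - 9) - 9 = -23] 9 comes off first (add 9). So sub: (x - 7) - 9 = -14.
Step 5. [(x - 7) - 9 = -14] the outer -9 inverts by adding 9, so sub: x - 7 = -5.
Step 6. [x - 7 = -5] add 7: x sits inside (… - 7) ⇒ sub: x = 2.

Answer: x ∈ {2}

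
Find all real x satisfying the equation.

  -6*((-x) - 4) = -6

Step 1. [-6*((-x) - 4) = -6] divide by the outer -6. So div: (-x) - 4 = 1.
Step 2. [(-x) - 4 = 1] -4 is outermost — add 4 both sides. So sub: -x = 5.
Step 3. [-x = 5] LHS negated; negate both sides. So neg: x = -5.

Answer: x ∈ {-5}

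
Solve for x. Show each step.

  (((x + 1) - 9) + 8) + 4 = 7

Step 1. [(((x + 1) - 9) + 8) + 4 = 7] 4 comes off first (subtract 4). So sub: ((x + 1) - 9) + 8 = 3.
Step 2. [((x + 1) - 9) + 8 = 3] the outer +8 inverts by subtracting 8, so sub: (x + 1) - 9 = -5.
Step 3. [(x + 1) - 9 = -5] -9 is outermost — add 9 both sides, so sub: x + 1 = 4.
Step 4. [x + 1 = 4] subtract 1: x sits inside (… + 1). So sub: x = 3.

Answer: x ∈ {3}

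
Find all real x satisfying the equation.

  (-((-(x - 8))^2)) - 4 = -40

Step 1. [(-((-(x - 8))^2)) - 4 = -40] peel the -4: add 4 from each side ⇒ sub: -((-(x - 8))^2) = -36.
Step 2. [-((-(x - 8))^2) = -36] leading − — multiply by −1. So neg: (-(x - 8))^2 = 36.
Step 3. [(-(x - 8))^2 = 36] LHS squared, RHS 36 ≥ 0: apply √ (±), so sqrt: -(x - 8) = 6 or -6.
Step 4. [-(x - 8) = 6 or -6] LHS negated; negate both sides, so neg: x - 8 = -6 or 6.
Step 5. [x - 8 = -6 or 6] -8 is outermost — add 8 both sides. So sub: x = 2 or 14.

Answer: x ∈ {2, 14}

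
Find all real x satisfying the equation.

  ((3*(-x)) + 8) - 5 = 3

Step 1. [((3*(-x)) + 8) - 5 = 3] 5 comes off first (add 5). So sub: (3*(-x)) + 8 = 8.
Step 2. [(3*(-x)) + 8 = 8] 8 comes off first (subtract 8), so sub: 3*(-x) = 0.
Step 3. [3*(-x) = 0] 3·(inner) — divide through by 3, so div: -x = 0.
Step 4. [-x = 0] leading − — multiply by −1 ⇒ neg: x = 0.

Answer: x ∈ {0}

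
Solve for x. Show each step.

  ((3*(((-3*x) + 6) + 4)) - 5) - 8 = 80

Step 1. [((3*(((-3*x) + 6) + 4)) - 5) - 8 = 80] the outer -8 inverts by adding 8, so sub: (3*(((-3*x) + 6) + 4)) - 5 = 88.
Step 2. [(3*(((-3*x) + 6) + 4)) - 5 = 88] the outer -5 inverts by adding 5 ⇒ sub: 3*(((-3*x) + 6) + 4) = 93.
Step 3. [3*(((-3*x) + 6) + 4) = 93] 3·(inner) — divide through by 3. So div: ((-3*x) + 6) + 4 = 31.
Step 4. [((-3*x) + 6) + 4 = 31] +4 is outermost — subtract 4 both sides, so sub: (-3*x) + 6 = 27.
Step 5. [(-3*x) + 6 = 27] +6 is outermost — subtract 6 both sides, so sub: -3*x = 21.
Step 6. [-3*x = 21] LHS = -3·(…); ÷-3 both sides, so div: x = -7.

Answer: x ∈ {-7}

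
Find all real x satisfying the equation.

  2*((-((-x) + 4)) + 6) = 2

Step 1. [2*((-((-x) + 4)) + 6) = 2] 2·(inner) — divide through by 2 ⇒ div: (-((-x) + 4)) + 6 = 1.
Step 2. [(-((-x) + 4)) + 6 = 1] +6 is outermost — subtract 6 both sides, so sub: -((-x) + 4) = -5.
Step 3. [-((-x) + 4) = -5] LHS negated; negate both sides, so neg: (-x) + 4 = 5.
Step 4. [(-x) + 4 = 5] subtract 4: x sits inside (… + 4) ⇒ sub: -x = 1.
Step 5. [-x = 1] flip signs both sides. So neg: x = -1.

Answer: x ∈ {-1}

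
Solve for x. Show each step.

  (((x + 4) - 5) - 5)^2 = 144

Step 1. [(((x + 4) - 5) - 5)^2 = 144] LHS squared, RHS 144 ≥ 0: apply √ (±) ⇒ sqrt: ((x + 4) - 5) - 5 = 12 or -12.
Step 2. [((x + 4) - 5) - 5 = 12 or -12] the outer -5 inverts by adding 5, so sub: (x + 4) - 5 = 17 or -7.
Step 3. [(x + 4) - 5 = 17 or -7] 5 comes off first (add 5) ⇒ sub: x + 4 = 22 or -2.
Step 4. [x + 4 = 22 or -2] 4 comes off first (subtract 4) ⇒ sub: x = 18 or -6.

Answer: x ∈ {-6, 18}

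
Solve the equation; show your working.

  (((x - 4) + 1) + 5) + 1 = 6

Step 1. [(((x - 4) + 1) + 5) + 1 = 6] +1 is outermost — subtract 1 both sides, so sub: ((x - 4) + 1) + 5 = 5.
Step 2. [((x - 4) + 1) + 5 = 5] the outer +5 inverts by subtracting 5, so sub: (x - 4) + 1 = 0.
Step 3. [(x - 4) + 1 = 0] the outer +1 inverts by subtracting 1 ⇒ sub: x - 4 = -1.
Step 4. [x - 4 = -1] peel the -4: add 4 from each side. So sub: x = 3.

Answer: x ∈ {3}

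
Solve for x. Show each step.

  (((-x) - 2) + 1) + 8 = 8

Step 1. [(((-x) - 2) + 1) + 8 = 8] +8 is outermost — subtract 8 both sides, so sub: ((-x) - 2) + 1 = 0.
Step 2. [((-x) - 2) + 1 = 0] subtract 1: x sits inside (… + 1). So sub: (-x) - 2 = -1.
Step 3. [(-x) - 2 = -1] peel the -2: add 2 from each side. So sub: -x = 1.
Step 4. [-x = 1] flip signs both sides. So neg: x = -1.

Answer: x ∈ {-1}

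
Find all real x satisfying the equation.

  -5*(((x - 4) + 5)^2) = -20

Step 1. [-5*(((x - 4) + 5)^2) = -20] divide by the outer -5. So div: ((x - 4) + 5)^2 = 4.
Step 2. [((x - 4) + 5)^2 = 4] 4 ≥ 0, LHS is (·)² — take ±√, so sqrt: (x - 4) + 5 = 2 or -2.
Step 3. [(x - 4) + 5 = 2 or -2] the outer +5 inverts by subtracting 5, so sub: x - 4 = -3 or -7.
Step 4. [x - 4 = -3 or -7] -4 is outermost — add 4 both sides ⇒ sub: x = 1 or -3.

Answer: x ∈ {-3, 1}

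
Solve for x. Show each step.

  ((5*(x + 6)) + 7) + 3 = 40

Step 1. [((5*(x + 6)) + 7) + 3 = 40] the outer +3 inverts by subtracting 3, so sub: (5*(x + 6)) + 7 = 37.
Step 2. [(5*(x + 6)) + 7 = 37] the outer +7 inverts by subtracting 7. So sub: 5*(x + 6) = 30.
Step 3. [5*(x + 6) = 30] divide by the outer 5, so div: x + 6 = 6.
Step 4. [x + 6 = 6] subtract 6: x sits inside (… + 6). So sub: x = 0.

Answer: x ∈ {0}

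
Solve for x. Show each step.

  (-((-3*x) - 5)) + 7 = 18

Step 1. [(-((-3*x) - 5)) + 7 = 18] peel the +7: subtract 7 from each side, so sub: -((-3*x) - 5) = 11.
Step 2. [-((-3*x) - 5) = 11] LHS negated; negate both sides. So neg: (-3*x) - 5 = -11.
Step 3. [(-3*x) - 5 = -11] -5 is outermost — add 5 both sides. So sub: -3*x = -6.
Step 4. [-3*x = -6] -3·(inner) — divide through by -3, so div: x = 2.

Answer: x ∈ {2}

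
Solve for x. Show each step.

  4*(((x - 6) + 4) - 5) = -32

Step 1. [4*(((x - 6) + 4) - 5) = -32] 4 out front; divide by 4 ⇒ div: ((x - 6) + 4) - 5 = -8.
Step 2. [((x - 6) + 4) - 5 = -8] the outer -5 inverts by adding 5. So sub: (x - 6) + 4 = -3.
Step 3. [(x - 6) + 4 = -3] 4 comes off first (subtract 4) ⇒ sub: x - 6 = -7.
Step 4. [x - 6 = -7] peel the -6: add 6 from each side. So sub: x = -1.

Answer: x ∈ {-1}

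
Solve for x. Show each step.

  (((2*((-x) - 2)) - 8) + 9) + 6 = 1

Step 1. [(((2*((-x) - 2)) - 8) + 9) + 6 = 1] subtract 6: x sits inside (… + 6). So sub: ((2*((-x) - 2)) - 8) + 9 = -5.
Step 2. [((2*((-x) - 2)) - 8) + 9 = -5] peel the +9: subtract 9 from each side. So sub: (2*((-x) - 2)) - 8 = -14.
Step 3. [(2*((-x) - 2)) - 8 = -14] common factor 2 (LHS and -14) — divide through ⇒ factor: ((-x) - 2) - 4 = -7.
Step 4. [((-x) - 2) - 4 = -7] add 4: x sits inside (… - 4), so sub: (-x) - 2 = -3.
Step 5. [(-x) - 2 = -3] the outer -2 inverts by adding 2, so sub: -x = -1.
Step 6. [-x = -1] flip signs both sides, so neg: x = 1.

Answer: x ∈ {1}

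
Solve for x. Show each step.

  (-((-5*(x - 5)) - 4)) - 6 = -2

Step 1. [(-((-5*(x - 5)) - 4)) - 6 = -2] -6 is outermost — add 6 both sides, so sub: -((-5*(x - 5)) - 4) = 4.
Step 2. [-((-5*(x - 5)) - 4) = 4] flip signs both sides ⇒ neg: (-5*(x - 5)) - 4 = -4.
Step 3. [(-5*(x - 5)) - 4 = -4] the outer -4 inverts by adding 4, so sub: -5*(x - 5) = 0.
Step 4. [-5*(x - 5) = 0] -5 out front; divide by -5 ⇒ div: x - 5 = 0.
Step 5. [x - 5 = 0] the outer -5 inverts by adding 5, so sub: x = 5.

Answer: x ∈ {5}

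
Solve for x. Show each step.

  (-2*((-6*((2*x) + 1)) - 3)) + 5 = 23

Step 1. [(-2*((-6*((2*x) + 1)) - 3)) + 5 = 23] peel the +5: subtract 5 from each side ⇒ sub: -2*((-6*((2*x) + 1)) - 3) = 18.
Step 2. [-2*((-6*((2*x) + 1)) - 3) = 18] -2 out front; divide by -2, so div: (-6*((2*x) + 1)) - 3 = -9.
Step 3. [(-6*((2*x) + 1)) - 3 = -9] the outer -3 inverts by adding 3, so sub: -6*((2*x) + 1) = -6.
Step 4. [-6*((2*x) + 1) = -6] -6 out front; divide by -6, so div: (2*x) + 1 = 1.
Step 5. [(2*x) + 1 = 1] the outer +1 inverts by subtracting 1, so sub: 2*x = 0.
Step 6. [2*x = 0] LHS = 2·(…); ÷2 both sides. So div: x = 0.

Answer: x ∈ {0}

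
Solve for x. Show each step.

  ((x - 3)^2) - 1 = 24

Step 1. [((x - 3)^2) - 1 = 24] add 1: x sits inside (… - 1). So sub: (x - 3)^2 = 25.
Step 2. [(x - 3)^2 = 25] √ both sides: 25 ≥ 0 gives two branches. So sqrt: x - 3 = 5 or -5.
Step 3. [x - 3 = 5 or -5] the outer -3 inverts by adding 3. So sub: x = 8 or -2.

Answer: x ∈ {-2, 8}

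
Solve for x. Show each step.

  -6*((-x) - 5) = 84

Step 1. [-6*((-x) - 5) = 84] -6·(inner) — divide through by -6 ⇒ div: (-x) - 5 = -14.
Step 2. [(-x) - 5 = -14] the outer -5 inverts by adding 5, so sub: -x = -9.
Step 3. [-x = -9] leading − — multiply by −1 ⇒ neg: x = 9.

Answer: x ∈ {9}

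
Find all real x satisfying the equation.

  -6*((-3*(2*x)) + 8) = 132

Step 1. [-6*((-3*(2*x)) + 8) = 132] LHS = -6·(…); ÷-6 both sides, so div: (-3*(2*x)) + 8 = -22.
Step 2. [(-3*(2*x)) + 8 = -22] 8 comes off first (subtract 8), so sub: -3*(2*x) = -30.
Step 3. [-3*(2*x) = -30] leading coefficient -3: divide by -3 ⇒ div: 2*x = 10.
Step 4. [2*x = 10] LHS = 2·(…); ÷2 both sides. So div: x = 5.

Answer: x ∈ {5}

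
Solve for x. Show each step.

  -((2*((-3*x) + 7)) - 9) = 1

Step 1. [-((2*((-3*x) + 7)) - 9) = 1] LHS negated; negate both sides ⇒ neg: (2*((-3*x) + 7)) - 9 = -1.
Step 2. [(2*((-3*x) + 7)) - 9 = -1] 9 comes off first (add 9), so sub: 2*((-3*x) + 7) = 8.
Step 3. [2*((-3*x) + 7) = 8] 2 out front; divide by 2, so div: (-3*x) + 7 = 4.
Step 4. [(-3*x) + 7 = 4] 7 comes off first (subtract 7). So sub: -3*x = -3.
Step 5. [-3*x = -3] LHS = -3·(…); ÷-3 both sides ⇒ div: x = 1.

Answer: x ∈ {1}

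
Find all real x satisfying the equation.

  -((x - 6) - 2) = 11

Step 1. [-((x - 6) - 2) = 11] flip signs both sides ⇒ neg: (x - 6) - 2 = -11.
Step 2. [(x - 6) - 2 = -11] add 2: x sits inside (… - 2), so sub: x - 6 = -9.
Step 3. [x - 6 = -9] the outer -6 inverts by adding 6, so sub: x = -3.

Answer: x ∈ {-3}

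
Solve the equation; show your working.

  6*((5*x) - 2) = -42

Step 1. [6*((5*x) - 2) = -42] 6 out front; divide by 6. So div: (5*x) - 2 = -7.
Step 2. [(5*x) - 2 = -7] add 2: x sits inside (… - 2), so sub: 5*x = -5.
Step 3. [5*x = -5] 5 out front; divide by 5, so div: x = -1.

Answer: x ∈ {-1}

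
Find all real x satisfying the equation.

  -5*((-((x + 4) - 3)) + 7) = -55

Step 1. [-5*((-((x + 4) - 3)) + 7) = -55] divide by the outer -5 ⇒ div: (-((x + 4) - 3)) + 7 = 11.
Step 2. [(-((x + 4) - 3)) + 7 = 11] +7 is outermost — subtract 7 both sides, so sub: -((x + 4) - 3) = 4.
Step 3. [-((x + 4) - 3) = 4] LHS negated; negate both sides. So neg: (x + 4) - 3 = -4.
Step 4. [(x + 4) - 3 = -4] peel the -3: add 3 from each side. So sub: x + 4 = -1.
Step 5. [x + 4 = -1] subtract 4: x sits inside (… + 4). So sub: x = -5.

Answer: x ∈ {-5}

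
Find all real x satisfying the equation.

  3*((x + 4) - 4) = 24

Step 1. [3*((x + 4) - 4) = 24] LHS = 3·(…); ÷3 both sides ⇒ div: (x + 4) - 4 = 8.
Step 2. [(x + 4) - 4 = 8] -4 is outermost — add 4 both sides. So sub: x + 4 = 12.
Step 3. [x + 4 = 12] +4 is outermost — subtract 4 both sides. So sub: x = 8.

Answer: x ∈ {8}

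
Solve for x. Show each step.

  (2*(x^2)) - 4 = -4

Step 1. [(2*(x^2)) - 4 = -4] common factor 2 (LHS and -4) — divide through. So factor: (x^2) - 2 = -2.
Step 2. [(x^2) - 2 = -2] peel the -2: add 2 from each side. So sub: x^2 = 0.
Step 3. [x^2 = 0] LHS squared, RHS 0 ≥ 0: apply √ (±) ⇒ sqrt: x = 0.

Answer: x ∈ {0}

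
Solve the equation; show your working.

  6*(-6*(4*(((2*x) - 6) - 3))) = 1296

Step 1. [6*(-6*(4*(((2*x) - 6) - 3))) = 1296] 6·(inner) — divide through by 6, so div: -6*(4*(((2*x) - 6) - 3)) = 216.
Step 2. [-6*(4*(((2*x) - 6) - 3)) = 216] -6·(inner) — divide through by -6 ⇒ div: 4*(((2*x) - 6) - 3) = -36.
Step 3. [4*(((2*x) - 6) - 3) = -36] divide by the outer 4 ⇒ div: ((2*x) - 6) - 3 = -9.
Step 4. [((2*x) - 6) - 3 = -9] 3 comes off first (add 3). So sub: (2*x) - 6 = -6.
Step 5. [(2*x) - 6 = -6] the outer -6 inverts by adding 6, so sub: 2*x = 0.
Step 6. [2*x = 0] LHS = 2·(…); ÷2 both sides. So div: x = 0.

Answer: x ∈ {0}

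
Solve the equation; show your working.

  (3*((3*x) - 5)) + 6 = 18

Step 1. [(3*((3*x) - 5)) + 6 = 18] the outer +6 inverts by subtracting 6 ⇒ sub: 3*((3*x) - 5) = 12.
Step 2. [3*((3*x) - 5) = 12] 3·(inner) — divide through by 3 ⇒ div: (3*x) - 5 = 4.
Step 3. [(3*x) - 5 = 4] the outer -5 inverts by adding 5 ⇒ sub: 3*x = 9.
Step 4. [3*x = 9] leading coefficient 3: divide by 3, so div: x = 3.

Answer: x ∈ {3}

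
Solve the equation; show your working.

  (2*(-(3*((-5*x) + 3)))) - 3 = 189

Step 1. [(2*(-(3*((-5*x) + 3)))) - 3 = 189] 3 comes off first (add 3). So sub: 2*(-(3*((-5*x) + 3))) = 192.
Step 2. [2*(-(3*((-5*x) + 3))) = 192] leading coefficient 2: divide by 2, so div: -(3*((-5*x) + 3)) = 96.
Step 3. [-(3*((-5*x) + 3)) = 96] LHS negated; negate both sides. So neg: 3*((-5*x) + 3) = -96.
Step 4. [3*((-5*x) + 3) = -96] 3·(inner) — divide through by 3, so div: (-5*x) + 3 = -32.
Step 5. [(-5*x) + 3 = -32] 3 comes off first (subtract 3). So sub: -5*x = -35.
Step 6. [-5*x = -35] LHS = -5·(…); ÷-5 both sides. So div: x = 7.

Answer: x ∈ {7}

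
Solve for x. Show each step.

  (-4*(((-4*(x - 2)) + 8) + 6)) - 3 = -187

Step 1. [(-4*(((-4*(x - 2)) + 8) + 6)) - 3 = -187] peel the -3: add 3 from each side, so sub: -4*(((-4*(x - 2)) + 8) + 6) = -184.
Step 2. [-4*(((-4*(x - 2)) + 8) + 6) = -184] LHS = -4·(…); ÷-4 both sides, so div: ((-4*(x - 2)) + 8) + 6 = 46.
Step 3. [((-4*(x - 2)) + 8) + 6 = 46] 6 comes off first (subtract 6). So sub: (-4*(x - 2)) + 8 = 40.
Step 4. [(-4*(x - 2)) + 8 = 40] common factor -4 (LHS and 40) — divide through ⇒ factor: (x - 2) - 2 = -10.
Step 5. [(x - 2) - 2 = -10] the outer -2 inverts by adding 2 ⇒ sub: x - 2 = -8.
Step 6. [x - 2 = -8] the outer -2 inverts by adding 2, so sub: x = -6.

Answer: x ∈ {-6}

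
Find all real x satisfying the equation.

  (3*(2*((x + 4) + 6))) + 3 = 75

Step 1. [(3*(2*((x + 4) + 6))) + 3 = 75] +3 is outermost — subtract 3 both sides. So sub: 3*(2*((x + 4) + 6)) = 72.
Step 2. [3*(2*((x + 4) + 6)) = 72] leading coefficient 3: divide by 3, so div: 2*((x + 4) + 6) = 24.
Step 3. [2*((x + 4) + 6) = 24] 2 out front; divide by 2 ⇒ div: (x + 4) + 6 = 12.
Step 4. [(x + 4) + 6 = 12] subtract 6: x sits inside (… + 6). So sub: x + 4 = 6.
Step 5. [x + 4 = 6] 4 comes off first (subtract 4). So sub: x = 2.

Answer: x ∈ {2}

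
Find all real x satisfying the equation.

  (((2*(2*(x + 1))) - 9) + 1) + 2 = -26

Step 1. [(((2*(2*(x + 1))) - 9) + 1) + 2 = -26] 2 comes off first (subtract 2), so sub: ((2*(2*(x + 1))) - 9) + 1 = -28.
Step 2. [((2*(2*(x + 1))) - 9) + 1 = -28] +1 is outermost — subtract 1 both sides. So sub: (2*(2*(x + 1))) - 9 = -29.
Step 3. [(2*(2*(x + 1))) - 9 = -29] -9 is outermost — add 9 both sides ⇒ sub: 2*(2*(x + 1)) = -20.
Step 4. [2*(2*(x + 1)) = -20] 2·(inner) — divide through by 2 ⇒ div: 2*(x + 1) = -10.
Step 5. [2*(x + 1) = -10] 2 out front; divide by 2 ⇒ div: x + 1 = -5.
Step 6. [x + 1 = -5] the outer +1 inverts by subtracting 1 ⇒ sub: x = -6.

Answer: x ∈ {-6}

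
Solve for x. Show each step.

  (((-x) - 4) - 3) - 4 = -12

Step 1. [(((-x) - 4) - 3) - 4 = -12] add 4: x sits inside (… - 4) ⇒ sub: ((-x) - 4) - 3 = -8.
Step 2. [((-x) - 4) - 3 = -8] the outer -3 inverts by adding 3 ⇒ sub: (-x) - 4 = -5.
Step 3. [(-x) - 4 = -5] -4 is outermost — add 4 both sides. So sub: -x = -1.
Step 4. [-x = -1] flip signs both sides, so neg: x = 1.

Answer: x ∈ {1}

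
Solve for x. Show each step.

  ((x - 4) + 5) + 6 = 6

Step 1. [((x - 4) + 5) + 6 = 6] peel the +6: subtract 6 from each side, so sub: (x - 4) + 5 = 0.
Step 2. [(x - 4) + 5 = 0] the outer +5 inverts by subtracting 5. So sub: x - 4 = -5.
Step 3. [x - 4 = -5] the outer -4 inverts by adding 4 ⇒ sub: x = -1.

Answer: x ∈ {-1}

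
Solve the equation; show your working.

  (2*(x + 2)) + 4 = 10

Step 1. [(2*(x + 2)) + 4 = 10] 4 comes off first (subtract 4). So sub: 2*(x + 2) = 6.
Step 2. [2*(x + 2) = 6] 2·(inner) — divide through by 2. So div: x + 2 = 3.
Step 3. [x + 2 = 3] the outer +2 inverts by subtracting 2 ⇒ sub: x = 1.

Answer: x ∈ {1}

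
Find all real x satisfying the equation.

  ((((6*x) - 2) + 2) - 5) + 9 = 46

Step 1. [((((6*x) - 2) + 2) - 5) + 9 = 46] peel the +9: subtract 9 from each side ⇒ sub: (((6*x) - 2) + 2) - 5 = 37.
Step 2. [(((6*x) - 2) + 2) - 5 = 37] peel the -5: add 5 from each side ⇒ sub: ((6*x) - 2) + 2 = 42.
Step 3. [((6*x) - 2) + 2 = 42] 2 comes off first (subtract 2) ⇒ sub: (6*x) - 2 = 40.
Step 4. [(6*x) - 2 = 40] 2 comes off first (add 2), so sub: 6*x = 42.
Step 5. [6*x = 42] 6·(inner) — divide through by 6, so div: x = 7.

Answer: x ∈ {7}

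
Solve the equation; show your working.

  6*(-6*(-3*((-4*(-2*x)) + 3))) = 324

Step 1. [6*(-6*(-3*((-4*(-2*x)) + 3))) = 324] leading coefficient 6: divide by 6 ⇒ div: -6*(-3*((-4*(-2*x)) + 3)) = 54.
Step 2. [-6*(-3*((-4*(-2*x)) + 3)) = 54] divide by the outer -6. So div: -3*((-4*(-2*x)) + 3) = -9.
Step 3. [-3*((-4*(-2*x)) + 3) = -9] leading coefficient -3: divide by -3. So div: (-4*(-2*x)) + 3 = 3.
Step 4. [(-4*(-2*x)) + 3 = 3] +3 is outermost — subtract 3 both sides, so sub: -4*(-2*x) = 0.
Step 5. [-4*(-2*x) = 0] -4·(inner) — divide through by -4 ⇒ div: -2*x = 0.
Step 6. [-2*x = 0] -2 out front; divide by -2, so div: x = 0.

Answer: x ∈ {0}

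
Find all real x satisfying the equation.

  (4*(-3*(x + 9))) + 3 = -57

Step 1. [(4*(-3*(x + 9))) + 3 = -57] 3 comes off first (subtract 3) ⇒ sub: 4*(-3*(x + 9)) = -60.
Step 2. [4*(-3*(x + 9)) = -60] divide by the outer 4 ⇒ div: -3*(x + 9) = -15.
Step 3. [-3*(x + 9) = -15] leading coefficient -3: divide by -3, so div: x + 9 = 5.
Step 4. [x + 9 = 5] +9 is outermost — subtract 9 both sides, so sub: x = -4.

Answer: x ∈ {-4}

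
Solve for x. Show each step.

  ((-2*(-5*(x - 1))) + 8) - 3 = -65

Step 1. [((-2*(-5*(x - 1))) + 8) - 3 = -65] -3 is outermost — add 3 both sides. So sub: (-2*(-5*(x - 1))) + 8 = -62.
Step 2. [(-2*(-5*(x - 1))) + 8 = -62] -2 | LHS and -2 | -62: pull -2 out, so factor: (-5*(x - 1)) - 4 = 31.
Step 3. [(-5*(x - 1)) - 4 = 31] add 4: x sits inside (… - 4) ⇒ sub: -5*(x - 1) = 35.
Step 4. [-5*(x - 1) = 35] leading coefficient -5: divide by -5. So div: x - 1 = -7.
Step 5. [x - 1 = -7] peel the -1: add 1 from each side, so sub: x = -6.

Answer: x ∈ {-6}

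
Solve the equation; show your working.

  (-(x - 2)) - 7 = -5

Step 1. [(-(x - 2)) - 7 = -5] the outer -7 inverts by adding 7. So sub: -(x - 2) = 2.
Step 2. [-(x - 2) = 2] leading − — multiply by −1 ⇒ neg: x - 2 = -2.
Step 3. [x - 2 = -2] peel the -2: add 2 from each side ⇒ sub: x = 0.

Answer: x ∈ {0}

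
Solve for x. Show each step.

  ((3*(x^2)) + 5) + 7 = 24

Step 1. [((3*(x^2)) + 5) + 7 = 24] the outer +7 inverts by subtracting 7 ⇒ sub: (3*(x^2)) + 5 = 17.
Step 2. [(3*(x^2)) + 5 = 17] the outer +5 inverts by subtracting 5, so sub: 3*(x^2) = 12.
Step 3. [3*(x^2) = 12] LHS = 3·(…); ÷3 both sides, so div: x^2 = 4.
Step 4. [x^2 = 4] √ both sides: 4 ≥ 0 gives two branches, so sqrt: x = 2 or -2.

Answer: x ∈ {-2, 2}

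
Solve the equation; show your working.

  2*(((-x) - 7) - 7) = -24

Step 1. [2*(((-x) - 7) - 7) = -24] divide by the outer 2. So div: ((-x) - 7) - 7 = -12.
Step 2. [((-x) - 7) - 7 = -12] 7 comes off first (add 7). So sub: (-x) - 7 = -5.
Step 3. [(-x) - 7 = -5] -7 is outermost — add 7 both sides, so sub: -x = 2.
Step 4. [-x = 2] LHS negated; negate both sides, so neg: x = -2.

Answer: x ∈ {-2}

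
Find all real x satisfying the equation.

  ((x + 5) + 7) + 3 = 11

Step 1. [((x + 5) + 7) + 3 = 11] peel the +3: subtract 3 from each side. So sub: (x + 5) + 7 = 8.
Step 2. [(x + 5) + 7 = 8] +7 is outermost — subtract 7 both sides, so sub: x + 5 = 1.
Step 3. [x + 5 = 1] peel the +5: subtract 5 from each side, so sub: x = -4.

Answer: x ∈ {-4}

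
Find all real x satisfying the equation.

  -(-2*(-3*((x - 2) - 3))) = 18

Step 1. [-(-2*(-3*((x - 2) - 3))) = 18] LHS negated; negate both sides ⇒ neg: -2*(-3*((x - 2) - 3)) = -18.
Step 2. [-2*(-3*((x - 2) - 3)) = -18] -2 out front; divide by -2. So div: -3*((x - 2) - 3) = 9.
Step 3. [-3*((x - 2) - 3) = 9] -3·(inner) — divide through by -3, so div: (x - 2) - 3 = -3.
Step 4. [(x - 2) - 3 = -3] -3 is outermost — add 3 both sides ⇒ sub: x - 2 = 0.
Step 5. [x - 2 = 0] 2 comes off first (add 2). So sub: x = 2.

Answer: x ∈ {2}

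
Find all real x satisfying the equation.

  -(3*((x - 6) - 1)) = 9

Step 1. [-(3*((x - 6) - 1)) = 9] flip signs both sides, so neg: 3*((x - 6) - 1) = -9.
Step 2. [3*((x - 6) - 1) = -9] 3·(inner) — divide through by 3. So div: (x - 6) - 1 = -3.
Step 3. [(x - 6) - 1 = -3] add 1: x sits inside (… - 1). So sub: x - 6 = -2.
Step 4. [x - 6 = -2] the outer -6 inverts by adding 6, so sub: x = 4.

Answer: x ∈ {4}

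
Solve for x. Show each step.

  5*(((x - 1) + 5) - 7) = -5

Step 1. [5*(((x - 1) + 5) - 7) = -5] leading coefficient 5: divide by 5, so div: ((x - 1) + 5) - 7 = -1.
Step 2. [((x - 1) + 5) - 7 = -1] 7 comes off first (add 7), so sub: (x - 1) + 5 = 6.
Step 3. [(x - 1) + 5 = 6] +5 is outermost — subtract 5 both sides ⇒ sub: x - 1 = 1.
Step 4. [x - 1 = 1] 1 comes off first (add 1). So sub: x = 2.

Answer: x ∈ {2}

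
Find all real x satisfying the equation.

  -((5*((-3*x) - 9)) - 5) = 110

Step 1. [-((5*((-3*x) - 9)) - 5) = 110] leading − — multiply by −1. So neg: (5*((-3*x) - 9)) - 5 = -110.
Step 2. [(5*((-3*x) - 9)) - 5 = -110] -5 is outermost — add 5 both sides, so sub: 5*((-3*x) - 9) = -105.
Step 3. [5*((-3*x) - 9) = -105] leading coefficient 5: divide by 5, so div: (-3*x) - 9 = -21.
Step 4. [(-3*x) - 9 = -21] -3 | LHS and -3 | -21: pull -3 out, so factor: x + 3 = 7.
Step 5. [x + 3 = 7] +3 is outermost — subtract 3 both sides. So sub: x = 4.

Answer: x ∈ {4}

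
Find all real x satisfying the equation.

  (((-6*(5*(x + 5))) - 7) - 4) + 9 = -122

Step 1. [(((-6*(5*(x + 5))) - 7) - 4) + 9 = -122] 9 comes off first (subtract 9). So sub: ((-6*(5*(x + 5))) - 7) - 4 = -131.
Step 2. [((-6*(5*(x + 5))) - 7) - 4 = -131] the outer -4 inverts by adding 4. So sub: (-6*(5*(x + 5))) - 7 = -127.
Step 3. [(-6*(5*(x + 5))) - 7 = -127] peel the -7: add 7 from each side, so sub: -6*(5*(x + 5)) = -120.
Step 4. [-6*(5*(x + 5)) = -120] leading coefficient -6: divide by -6 ⇒ div: 5*(x + 5) = 20.
Step 5. [5*(x + 5) = 20] 5 out front; divide by 5. So div: x + 5 = 4.
Step 6. [x + 5 = 4] the outer +5 inverts by subtracting 5. So sub: x = -1.

Answer: x ∈ {-1}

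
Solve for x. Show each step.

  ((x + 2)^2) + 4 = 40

Step 1. [((x + 2)^2) + 4 = 40] 4 comes off first (subtract 4) ⇒ sub: (x + 2)^2 = 36.
Step 2. [(x + 2)^2 = 36] √ both sides: 36 ≥ 0 gives two branches, so sqrt: x + 2 = 6 or -6.
Step 3. [x + 2 = 6 or -6] the outer +2 inverts by subtracting 2, so sub: x = 4 or -8.

Answer: x ∈ {-8, 4}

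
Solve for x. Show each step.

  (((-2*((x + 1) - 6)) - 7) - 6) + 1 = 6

Step 1. [(((-2*((x + 1) - 6)) - 7) - 6) + 1 = 6] +1 is outermost — subtract 1 both sides. So sub: ((-2*((x + 1) - 6)) - 7) - 6 = 5.
Step 2. [((-2*((x + 1) - 6)) - 7) - 6 = 5] 6 comes off first (add 6), so sub: (-2*((x + 1) - 6)) - 7 = 11.
Step 3. [(-2*((x + 1) - 6)) - 7 = 11] peel the -7: add 7 from each side ⇒ sub: -2*((x + 1) - 6) = 18.
Step 4. [-2*((x + 1) - 6) = 18] -2·(inner) — divide through by -2. So div: (x + 1) - 6 = -9.
Step 5. [(x + 1) - 6 = -9] 6 comes off first (add 6), so sub: x + 1 = -3.
Step 6. [x + 1 = -3] peel the +1: subtract 1 from each side. So sub: x = -4.

Answer: x ∈ {-4}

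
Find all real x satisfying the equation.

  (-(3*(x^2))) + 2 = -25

Step 1. [(-(3*(x^2))) + 2 = -25] 2 comes off first (subtract 2). So sub: -(3*(x^2)) = -27.
Step 2. [-(3*(x^2)) = -27] flip signs both sides ⇒ neg: 3*(x^2) = 27.
Step 3. [3*(x^2) = 27] leading coefficient 3: divide by 3. So div: x^2 = 9.
Step 4. [x^2 = 9] LHS squared, RHS 9 ≥ 0: apply √ (±). So sqrt: x = 3 or -3.

Answer: x ∈ {-3, 3}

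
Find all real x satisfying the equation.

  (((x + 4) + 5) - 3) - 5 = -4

Step 1. [(((x + 4) + 5) - 3) - 5 = -4] add 5: x sits inside (… - 5), so sub: ((x + 4) + 5) - 3 = 1.
Step 2. [((x + 4) + 5) - 3 = 1] add 3: x sits inside (… - 3), so sub: (x + 4) + 5 = 4.
Step 3. [(x + 4) + 5 = 4] subtract 5: x sits inside (… + 5). So sub: x + 4 = -1.
Step 4. [x + 4 = -1] subtract 4: x sits inside (… + 4) ⇒ sub: x = -5.

Answer: x ∈ {-5}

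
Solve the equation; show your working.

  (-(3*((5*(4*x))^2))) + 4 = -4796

Step 1. [(-(3*((5*(4*x))^2))) + 4 = -4796] +4 is outermost — subtract 4 both sides. So sub: -(3*((5*(4*x))^2)) = -4800.
Step 2. [-(3*((5*(4*x))^2)) = -4800] LHS negated; negate both sides, so neg: 3*((5*(4*x))^2) = 4800.
Step 3. [3*((5*(4*x))^2) = 4800] leading coefficient 3: divide by 3 ⇒ div: (5*(4*x))^2 = 1600.
Step 4. [(5*(4*x))^2 = 1600] √ both sides: 1600 ≥ 0 gives two branches ⇒ sqrt: 5*(4*x) = 40 or -40.
Step 5. [5*(4*x) = 40 or -40] 5 out front; divide by 5 ⇒ div: 4*x = 8 or -8.
Step 6. [4*x = 8 or -8] LHS = 4·(…); ÷4 both sides ⇒ div: x = 2 or -2.

Answer: x ∈ {-2, 2}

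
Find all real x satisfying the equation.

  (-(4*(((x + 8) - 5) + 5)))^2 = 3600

Step 1. [(-(4*(((x + 8) - 5) + 5)))^2 = 3600] √ both sides: 3600 ≥ 0 gives two branches. So sqrt: -(4*(((x + 8) - 5) + 5)) = 60 or -60.
Step 2. [-(4*(((x + 8) - 5) + 5)) = 60 or -60] LHS negated; negate both sides, so neg: 4*(((x + 8) - 5) + 5) = -60 or 60.
Step 3. [4*(((x + 8) - 5) + 5) = -60 or 60] LHS = 4·(…); ÷4 both sides. So div: ((x + 8) - 5) + 5 = -15 or 15.
Step 4. [((x + 8) - 5) + 5 = -15 or 15] +5 is outermost — subtract 5 both sides ⇒ sub: (x + 8) - 5 = -20 or 10.
Step 5. [(x + 8) - 5 = -20 or 10] add 5: x sits inside (… - 5), so sub: x + 8 = -15 or 15.
Step 6. [x + 8 = -15 or 15] the outer +8 inverts by subtracting 8. So sub: x = -23 or 7.

Answer: x ∈ {-23, 7}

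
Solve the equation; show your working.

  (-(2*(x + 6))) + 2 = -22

Step 1. [(-(2*(x + 6))) + 2 = -22] peel the +2: subtract 2 from each side. So sub: -(2*(x + 6)) = -24.
Step 2. [-(2*(x + 6)) = -24] leading − — multiply by −1. So neg: 2*(x + 6) = 24.
Step 3. [2*(x + 6) = 24] leading coefficient 2: divide by 2 ⇒ div: x + 6 = 12.
Step 4. [x + 6 = 12] subtract 6: x sits inside (… + 6) ⇒ sub: x = 6.

Answer: x ∈ {6}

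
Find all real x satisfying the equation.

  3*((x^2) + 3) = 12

Step 1. [3*((x^2) + 3) = 12] divide by the outer 3, so div: (x^2) + 3 = 4.
Step 2. [(x^2) + 3 = 4] the outer +3 inverts by subtracting 3, so sub: x^2 = 1.
Step 3. [x^2 = 1] √ both sides: 1 ≥ 0 gives two branches. So sqrt: x = 1 or -1.

Answer: x ∈ {-1, 1}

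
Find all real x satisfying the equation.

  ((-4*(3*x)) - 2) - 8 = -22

Step 1. [((-4*(3*x)) - 2) - 8 = -22] the outer -8 inverts by adding 8. So sub: (-4*(3*x)) - 2 = -14.
Step 2. [(-4*(3*x)) - 2 = -14] the outer -2 inverts by adding 2. So sub: -4*(3*x) = -12.
Step 3. [-4*(3*x) = -12] -4 out front; divide by -4. So div: 3*x = 3.
Step 4. [3*x = 3] leading coefficient 3: divide by 3. So div: x = 1.

Answer: x ∈ {1}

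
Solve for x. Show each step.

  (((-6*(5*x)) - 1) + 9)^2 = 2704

Step 1. [(((-6*(5*x)) - 1) + 9)^2 = 2704] 2704 ≥ 0, LHS is (·)² — take ±√, so sqrt: ((-6*(5*x)) - 1) + 9 = 52 or -52.
Step 2. [((-6*(5*x)) - 1) + 9 = 52 or -52] the outer +9 inverts by subtracting 9. So sub: (-6*(5*x)) - 1 = 43 or -61.
Step 3. [(-6*(5*x)) - 1 = 43 or -61] 1 comes off first (add 1), so sub: -6*(5*x) = 44 or -60.
Step 4. [-6*(5*x) = 44 or -60] LHS = -6·(…); ÷-6 both sides. So div: 5*x = -22/3 or 10.
Step 5. [5*x = -22/3 or 10] 5 out front; divide by 5. So div: x = -22/15 or 2.

Answer: x ∈ {-22/15, 2}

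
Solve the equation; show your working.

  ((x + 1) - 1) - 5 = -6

Step 1. [((x + 1) - 1) - 5 = -6] peel the -5: add 5 from each side ⇒ sub: (x + 1) - 1 = -1.
Step 2. [(x + 1) - 1 = -1] add 1: x sits inside (… - 1), so sub: x + 1 = 0.
Step 3. [x + 1 = 0] peel the +1: subtract 1 from each side, so sub: x = -1.

Answer: x ∈ {-1}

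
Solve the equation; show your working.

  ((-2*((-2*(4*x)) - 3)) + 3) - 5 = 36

Step 1. [((-2*((-2*(4*x)) - 3)) + 3) - 5 = 36] add 5: x sits inside (… - 5), so sub: (-2*((-2*(4*x)) - 3)) + 3 = 41.
Step 2. [(-2*((-2*(4*x)) - 3)) + 3 = 41] subtract 3: x sits inside (… + 3) ⇒ sub: -2*((-2*(4*x)) - 3) = 38.
Step 3. [-2*((-2*(4*x)) - 3) = 38] leading coefficient -2: divide by -2. So div: (-2*(4*x)) - 3 = -19.
Step 4. [(-2*(4*x)) - 3 = -19] add 3: x sits inside (… - 3). So sub: -2*(4*x) = -16.
Step 5. [-2*(4*x) = -16] leading coefficient -2: divide by -2. So div: 4*x = 8.
Step 6. [4*x = 8] leading coefficient 4: divide by 4. So div: x = 2.

Answer: x ∈ {2}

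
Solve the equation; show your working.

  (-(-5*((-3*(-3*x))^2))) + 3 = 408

Step 1. [(-(-5*((-3*(-3*x))^2))) + 3 = 408] +3 is outermost — subtract 3 both sides. So sub: -(-5*((-3*(-3*x))^2)) = 405.
Step 2. [-(-5*((-3*(-3*x))^2)) = 405] flip signs both sides. So neg: -5*((-3*(-3*x))^2) = -405.
Step 3. [-5*((-3*(-3*x))^2) = -405] LHS = -5·(…); ÷-5 both sides, so div: (-3*(-3*x))^2 = 81.
Step 4. [(-3*(-3*x))^2 = 81] LHS squared, RHS 81 ≥ 0: apply √ (±), so sqrt: -3*(-3*x) = 9 or -9.
Step 5. [-3*(-3*x) = 9 or -9] divide by the outer -3, so div: -3*x = -3 or 3.
Step 6. [-3*x = -3 or 3] -3 out front; divide by -3, so div: x = 1 or -1.

Answer: x ∈ {-1, 1}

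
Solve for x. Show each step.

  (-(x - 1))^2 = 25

Step 1. [(-(x - 1))^2 = 25] 25 ≥ 0, LHS is (·)² — take ±√, so sqrt: -(x - 1) = 5 or -5.
Step 2. [-(x - 1) = 5 or -5] leading − — multiply by −1. So neg: x - 1 = -5 or 5.
Step 3. [x - 1 = -5 or 5] peel the -1: add 1 from each side ⇒ sub: x = -4 or 6.

Answer: x ∈ {-4, 6}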